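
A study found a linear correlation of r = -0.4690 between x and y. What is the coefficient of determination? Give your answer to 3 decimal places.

r² = (-0.4690)² = 0.220

0.220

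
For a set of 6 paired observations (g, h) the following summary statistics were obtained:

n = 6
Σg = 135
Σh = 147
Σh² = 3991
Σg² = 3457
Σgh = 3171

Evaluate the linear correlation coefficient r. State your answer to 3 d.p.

-0.338

r = (nΣgh − ΣgΣh) / √[(nΣg² − (Σg)²)(nΣh² − (Σh)²)]
Numerator: 6×3171 − 135×147 = -819
Denominator: √[(20742 − 18225)(23946 − 21609)] = √[2517 × 2337] = 2425.3307
r = -819 / 2425.3307 ≈ -0.338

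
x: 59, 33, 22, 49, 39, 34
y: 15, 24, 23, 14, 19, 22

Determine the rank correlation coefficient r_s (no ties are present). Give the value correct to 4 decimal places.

-0.8857

Rank x: 6, 2, 1, 5, 4, 3
Rank y: 2, 6, 5, 1, 3, 4
d = rank(x) − rank(y): 4, -4, -4, 4, 1, -1; Σd² = 66
ρ = 1 − 6Σd² / [n(n²−1)] = 1 − 6×66 / (6×35) = 1 − 396/210 ≈ -0.8857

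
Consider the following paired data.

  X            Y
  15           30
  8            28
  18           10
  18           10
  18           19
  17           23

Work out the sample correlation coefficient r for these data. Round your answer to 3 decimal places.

n = 6, ΣX = 94, ΣY = 120, ΣX² = 1550, ΣY² = 2774, ΣXY = 1767
nΣXY − ΣXΣY = 10602 − 11280 = -678
nΣX² − (ΣX)² = 9300 − 8836 = 464; nΣY² − (ΣY)² = 16644 − 14400 = 2244
r = -678 / √(464 × 2244) = -678 / 1020.3999 ≈ -0.664

-0.664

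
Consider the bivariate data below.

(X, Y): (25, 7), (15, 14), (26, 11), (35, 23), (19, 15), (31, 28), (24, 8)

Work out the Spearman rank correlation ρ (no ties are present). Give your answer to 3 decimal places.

0.393

Rank X: 4, 1, 5, 7, 2, 6, 3
Rank Y: 1, 4, 3, 6, 5, 7, 2
d = rank(X) − rank(Y): 3, -3, 2, 1, -3, -1, 1; Σd² = 34
ρ = 1 − 6Σd² / [n(n²−1)] = 1 − 6×34 / (7×48) = 1 − 204/336 ≈ 0.393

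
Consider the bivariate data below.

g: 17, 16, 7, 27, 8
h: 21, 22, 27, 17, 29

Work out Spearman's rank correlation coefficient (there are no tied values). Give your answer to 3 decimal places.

-0.900

Rank g: 4, 3, 1, 5, 2
Rank h: 2, 3, 4, 1, 5
d = rank(g) − rank(h): 2, 0, -3, 4, -3; Σd² = 38
ρ = 1 − 6Σd² / [n(n²−1)] = 1 − 6×38 / (5×24) = 1 − 228/120 ≈ -0.900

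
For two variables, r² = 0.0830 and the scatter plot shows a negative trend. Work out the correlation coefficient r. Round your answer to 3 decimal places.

|r| = √0.0830 = 0.288
The association is negative, so r = −0.288.

-0.288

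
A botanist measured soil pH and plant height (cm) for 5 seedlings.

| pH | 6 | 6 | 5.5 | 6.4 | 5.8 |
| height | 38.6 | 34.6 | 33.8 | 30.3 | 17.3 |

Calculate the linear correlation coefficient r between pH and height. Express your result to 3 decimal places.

0.097

n = 5, Σx = 29.7, Σy = 154.6, Σx² = 176.85, Σy² = 5046.94, Σxy = 919.36
nΣxy − ΣxΣy = 4596.8 − 4591.62 = 5.18
nΣx² − (Σx)² = 884.25 − 882.09 = 2.16; nΣy² − (Σy)² = 25234.7 − 23901.16 = 1333.54
r = 5.18 / √(2.16 × 1333.54) = 5.18 / 53.6698 ≈ 0.097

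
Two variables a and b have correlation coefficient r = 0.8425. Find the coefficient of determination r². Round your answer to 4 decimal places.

0.7098

r² = (0.8425)² = 0.7098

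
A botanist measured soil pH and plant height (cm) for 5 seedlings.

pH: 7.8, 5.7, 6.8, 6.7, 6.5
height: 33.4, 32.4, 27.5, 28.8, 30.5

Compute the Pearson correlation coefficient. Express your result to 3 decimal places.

0.135

n = 5, Σx = 33.5, Σy = 152.6, Σx² = 226.71, Σy² = 4681.26, Σxy = 1023.41
nΣxy − ΣxΣy = 5117.05 − 5112.1 = 4.95
nΣx² − (Σx)² = 1133.55 − 1122.25 = 11.3; nΣy² − (Σy)² = 23406.3 − 23286.76 = 119.54
r = 4.95 / √(11.3 × 119.54) = 4.95 / 36.7533 ≈ 0.135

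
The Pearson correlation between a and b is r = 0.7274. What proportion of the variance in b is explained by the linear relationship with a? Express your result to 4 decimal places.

0.5291

r² = (0.7274)² = 0.5291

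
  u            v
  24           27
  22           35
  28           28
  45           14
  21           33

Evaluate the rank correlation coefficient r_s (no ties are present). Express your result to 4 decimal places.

Rank u: 3, 2, 4, 5, 1
Rank v: 2, 5, 3, 1, 4
d = rank(u) − rank(v): 1, -3, 1, 4, -3; Σd² = 36
ρ = 1 − 6Σd² / [n(n²−1)] = 1 − 6×36 / (5×24) = 1 − 216/120 ≈ -0.8000

-0.8000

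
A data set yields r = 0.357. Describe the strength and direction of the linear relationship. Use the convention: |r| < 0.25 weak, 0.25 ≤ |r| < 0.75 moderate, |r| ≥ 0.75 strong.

r = 0.357 > 0 so the relationship is positive.
|r| = 0.357, which falls in the moderate range.

moderate positive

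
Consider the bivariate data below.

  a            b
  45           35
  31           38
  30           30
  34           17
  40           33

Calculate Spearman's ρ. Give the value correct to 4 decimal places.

0.2000

Rank a: 5, 2, 1, 3, 4
Rank b: 4, 5, 2, 1, 3
d = rank(a) − rank(b): 1, -3, -1, 2, 1; Σd² = 16
ρ = 1 − 6Σd² / [n(n²−1)] = 1 − 6×16 / (5×24) = 1 − 96/120 ≈ 0.2000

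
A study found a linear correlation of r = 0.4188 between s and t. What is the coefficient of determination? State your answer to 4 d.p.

0.1754

r² = (0.4188)² = 0.1754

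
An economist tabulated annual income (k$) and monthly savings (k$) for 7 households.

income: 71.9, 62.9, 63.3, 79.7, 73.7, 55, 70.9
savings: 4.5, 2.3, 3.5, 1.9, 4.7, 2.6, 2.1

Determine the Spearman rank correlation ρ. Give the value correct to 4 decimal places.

Rank income: 5, 2, 3, 7, 6, 1, 4
Rank savings: 6, 3, 5, 1, 7, 4, 2
d = rank(income) − rank(savings): -1, -1, -2, 6, -1, -3, 2; Σd² = 56
ρ = 1 − 6Σd² / [n(n²−1)] = 1 − 6×56 / (7×48) = 1 − 336/336 ≈ 0.0000

0.0000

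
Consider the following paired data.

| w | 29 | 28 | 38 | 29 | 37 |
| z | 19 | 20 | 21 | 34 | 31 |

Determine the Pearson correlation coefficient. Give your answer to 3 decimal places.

0.125

n = 5, Σw = 161, Σz = 125, Σw² = 5279, Σz² = 3319, Σwz = 4042
nΣwz − ΣwΣz = 20210 − 20125 = 85
nΣw² − (Σw)² = 26395 − 25921 = 474; nΣz² − (Σz)² = 16595 − 15625 = 970
r = 85 / √(474 × 970) = 85 / 678.0708 ≈ 0.125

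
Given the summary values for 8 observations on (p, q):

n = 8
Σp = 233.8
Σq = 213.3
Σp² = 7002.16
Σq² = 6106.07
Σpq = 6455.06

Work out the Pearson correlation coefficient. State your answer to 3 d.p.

0.831

r = (nΣpq − ΣpΣq) / √[(nΣp² − (Σp)²)(nΣq² − (Σq)²)]
Numerator: 8×6455.06 − 233.8×213.3 = 1770.94
Denominator: √[(56017.28 − 54662.44)(48848.56 − 45496.89)] = √[1354.84 × 3351.67] = 2130.9567
r = 1770.94 / 2130.9567 ≈ 0.831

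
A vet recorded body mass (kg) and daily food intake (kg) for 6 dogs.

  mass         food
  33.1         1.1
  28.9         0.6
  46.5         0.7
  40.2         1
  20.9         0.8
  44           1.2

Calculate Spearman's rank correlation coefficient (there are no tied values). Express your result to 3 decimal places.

0.257

Rank mass: 3, 2, 6, 4, 1, 5
Rank food: 5, 1, 2, 4, 3, 6
d = rank(mass) − rank(food): -2, 1, 4, 0, -2, -1; Σd² = 26
ρ = 1 − 6Σd² / [n(n²−1)] = 1 − 6×26 / (6×35) = 1 − 156/210 ≈ 0.257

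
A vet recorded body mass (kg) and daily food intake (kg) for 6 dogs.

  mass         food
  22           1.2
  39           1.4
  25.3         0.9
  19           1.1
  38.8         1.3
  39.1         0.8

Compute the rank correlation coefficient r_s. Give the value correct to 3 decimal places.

-0.029

Rank mass: 2, 5, 3, 1, 4, 6
Rank food: 4, 6, 2, 3, 5, 1
d = rank(mass) − rank(food): -2, -1, 1, -2, -1, 5; Σd² = 36
ρ = 1 − 6Σd² / [n(n²−1)] = 1 − 6×36 / (6×35) = 1 − 216/210 ≈ -0.029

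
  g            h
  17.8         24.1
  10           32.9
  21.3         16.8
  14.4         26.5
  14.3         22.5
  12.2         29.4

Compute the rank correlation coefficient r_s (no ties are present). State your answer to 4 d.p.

-0.8286

Rank g: 5, 1, 6, 4, 3, 2
Rank h: 3, 6, 1, 4, 2, 5
d = rank(g) − rank(h): 2, -5, 5, 0, 1, -3; Σd² = 64
ρ = 1 − 6Σd² / [n(n²−1)] = 1 − 6×64 / (6×35) = 1 − 384/210 ≈ -0.8286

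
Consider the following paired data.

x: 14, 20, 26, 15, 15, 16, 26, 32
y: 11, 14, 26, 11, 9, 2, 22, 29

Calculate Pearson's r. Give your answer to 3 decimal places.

n = 8, Σx = 164, Σy = 124, Σx² = 3678, Σy² = 2524, Σxy = 2942
nΣxy − ΣxΣy = 23536 − 20336 = 3200
nΣx² − (Σx)² = 29424 − 26896 = 2528; nΣy² − (Σy)² = 20192 − 15376 = 4816
r = 3200 / √(2528 × 4816) = 3200 / 3489.2475 ≈ 0.917

0.917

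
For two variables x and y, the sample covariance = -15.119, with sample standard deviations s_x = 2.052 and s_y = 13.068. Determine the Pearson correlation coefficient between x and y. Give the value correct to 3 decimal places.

r = Cov(x,y) / (s_x · s_y) = -15.119 / (2.052 × 13.068)
  = -15.119 / 26.8155 ≈ -0.564

-0.564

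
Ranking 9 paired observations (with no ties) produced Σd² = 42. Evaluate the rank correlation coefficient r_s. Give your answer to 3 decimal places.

0.650

ρ = 1 − 6Σd² / [n(n²−1)] = 1 − 6×42 / (9×80)
  = 1 − 252/720 = 1 − 0.3500 ≈ 0.650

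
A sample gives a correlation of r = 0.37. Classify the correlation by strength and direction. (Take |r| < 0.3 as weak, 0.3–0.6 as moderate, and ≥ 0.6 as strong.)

r = 0.37 > 0 so the relationship is positive.
|r| = 0.37, which falls in the moderate range.

moderate positive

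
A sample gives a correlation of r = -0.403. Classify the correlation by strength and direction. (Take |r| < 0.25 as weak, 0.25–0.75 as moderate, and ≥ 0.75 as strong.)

moderate negative

r = -0.403 < 0 so the relationship is negative.
|r| = 0.403, which falls in the moderate range.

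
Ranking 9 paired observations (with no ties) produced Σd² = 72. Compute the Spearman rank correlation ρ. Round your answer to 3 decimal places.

ρ = 1 − 6Σd² / [n(n²−1)] = 1 − 6×72 / (9×80)
  = 1 − 432/720 = 1 − 0.6000 ≈ 0.400

0.400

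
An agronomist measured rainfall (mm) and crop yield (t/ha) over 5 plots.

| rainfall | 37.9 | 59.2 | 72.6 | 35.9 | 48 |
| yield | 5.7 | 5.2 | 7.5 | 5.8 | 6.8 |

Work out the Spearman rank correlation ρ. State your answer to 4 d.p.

0.3000

Rank rainfall: 2, 4, 5, 1, 3
Rank yield: 2, 1, 5, 3, 4
d = rank(rainfall) − rank(yield): 0, 3, 0, -2, -1; Σd² = 14
ρ = 1 − 6Σd² / [n(n²−1)] = 1 − 6×14 / (5×24) = 1 − 84/120 ≈ 0.3000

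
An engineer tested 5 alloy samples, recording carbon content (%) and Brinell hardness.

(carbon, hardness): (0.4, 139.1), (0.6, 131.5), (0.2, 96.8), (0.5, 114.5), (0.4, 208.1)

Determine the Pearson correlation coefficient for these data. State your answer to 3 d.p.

0.182

n = 5, Σx = 2.1, Σy = 690, Σx² = 0.97, Σy² = 102427.16, Σxy = 294.39
nΣxy − ΣxΣy = 1471.95 − 1449 = 22.95
nΣx² − (Σx)² = 4.85 − 4.41 = 0.44; nΣy² − (Σy)² = 512135.8 − 476100 = 36035.8
r = 22.95 / √(0.44 × 36035.8) = 22.95 / 125.9196 ≈ 0.182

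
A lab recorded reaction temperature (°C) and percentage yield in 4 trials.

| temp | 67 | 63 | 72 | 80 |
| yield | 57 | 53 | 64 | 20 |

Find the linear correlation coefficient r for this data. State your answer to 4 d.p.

n = 4, Σx = 282, Σy = 194, Σx² = 20042, Σy² = 10554, Σxy = 13366
nΣxy − ΣxΣy = 53464 − 54708 = -1244
nΣx² − (Σx)² = 80168 − 79524 = 644; nΣy² − (Σy)² = 42216 − 37636 = 4580
r = -1244 / √(644 × 4580) = -1244 / 1717.4167 ≈ -0.7243

-0.7243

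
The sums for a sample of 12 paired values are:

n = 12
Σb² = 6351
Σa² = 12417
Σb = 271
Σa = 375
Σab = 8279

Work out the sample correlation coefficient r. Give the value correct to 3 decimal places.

-0.473

r = (nΣab − ΣaΣb) / √[(nΣa² − (Σa)²)(nΣb² − (Σb)²)]
Numerator: 12×8279 − 375×271 = -2277
Denominator: √[(149004 − 140625)(76212 − 73441)] = √[8379 × 2771] = 4818.5277
r = -2277 / 4818.5277 ≈ -0.473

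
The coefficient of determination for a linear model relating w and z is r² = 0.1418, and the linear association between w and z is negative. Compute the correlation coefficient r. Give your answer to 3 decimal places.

|r| = √0.1418 = 0.377
The association is negative, so r = −0.377.

-0.377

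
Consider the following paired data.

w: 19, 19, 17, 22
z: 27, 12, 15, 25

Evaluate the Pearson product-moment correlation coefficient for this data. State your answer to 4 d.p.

n = 4, Σw = 77, Σz = 79, Σw² = 1495, Σz² = 1723, Σwz = 1546
nΣwz − ΣwΣz = 6184 − 6083 = 101
nΣw² − (Σw)² = 5980 − 5929 = 51; nΣz² − (Σz)² = 6892 − 6241 = 651
r = 101 / √(51 × 651) = 101 / 182.2114 ≈ 0.5543

0.5543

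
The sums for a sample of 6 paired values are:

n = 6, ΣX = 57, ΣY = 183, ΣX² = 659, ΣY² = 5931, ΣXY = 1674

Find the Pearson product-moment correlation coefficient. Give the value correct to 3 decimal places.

-0.318

r = (nΣXY − ΣXΣY) / √[(nΣX² − (ΣX)²)(nΣY² − (ΣY)²)]
Numerator: 6×1674 − 57×183 = -387
Denominator: √[(3954 − 3249)(35586 − 33489)] = √[705 × 2097] = 1215.8886
r = -387 / 1215.8886 ≈ -0.318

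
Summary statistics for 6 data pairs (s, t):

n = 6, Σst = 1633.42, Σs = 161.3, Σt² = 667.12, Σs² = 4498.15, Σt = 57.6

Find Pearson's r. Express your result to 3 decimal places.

0.625

r = (nΣst − ΣsΣt) / √[(nΣs² − (Σs)²)(nΣt² − (Σt)²)]
Numerator: 6×1633.42 − 161.3×57.6 = 509.64
Denominator: √[(26988.9 − 26017.69)(4002.72 − 3317.76)] = √[971.21 × 684.96] = 815.6225
r = 509.64 / 815.6225 ≈ 0.625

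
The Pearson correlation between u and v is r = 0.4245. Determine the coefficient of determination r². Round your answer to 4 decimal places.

0.1802

r² = (0.4245)² = 0.1802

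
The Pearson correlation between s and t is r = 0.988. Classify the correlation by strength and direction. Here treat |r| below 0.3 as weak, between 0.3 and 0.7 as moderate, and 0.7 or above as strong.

r = 0.988 > 0 so the relationship is positive.
|r| = 0.988, which falls in the strong range.

strong positive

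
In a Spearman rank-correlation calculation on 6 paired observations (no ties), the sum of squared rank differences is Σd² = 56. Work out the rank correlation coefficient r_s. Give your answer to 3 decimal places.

ρ = 1 − 6Σd² / [n(n²−1)] = 1 − 6×56 / (6×35)
  = 1 − 336/210 = 1 − 1.6000 ≈ -0.600

-0.600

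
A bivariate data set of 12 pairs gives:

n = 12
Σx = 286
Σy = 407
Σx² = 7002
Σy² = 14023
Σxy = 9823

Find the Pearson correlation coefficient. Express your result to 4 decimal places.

r = (nΣxy − ΣxΣy) / √[(nΣx² − (Σx)²)(nΣy² − (Σy)²)]
Numerator: 12×9823 − 286×407 = 1474
Denominator: √[(84024 − 81796)(168276 − 165649)] = √[2228 × 2627] = 2419.2883
r = 1474 / 2419.2883 ≈ 0.6093

0.6093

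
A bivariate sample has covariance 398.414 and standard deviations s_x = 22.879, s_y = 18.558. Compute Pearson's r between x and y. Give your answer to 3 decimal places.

0.938

r = Cov(x,y) / (s_x · s_y) = 398.414 / (22.879 × 18.558)
  = 398.414 / 424.5885 ≈ 0.938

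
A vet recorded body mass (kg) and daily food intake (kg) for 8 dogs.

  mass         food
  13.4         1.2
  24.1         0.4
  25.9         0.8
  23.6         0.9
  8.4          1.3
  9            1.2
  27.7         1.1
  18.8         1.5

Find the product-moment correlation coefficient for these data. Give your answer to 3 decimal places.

n = 8, Σx = 150.9, Σy = 8.4, Σx² = 3260.43, Σy² = 9.64, Σxy = 148.07
nΣxy − ΣxΣy = 1184.56 − 1267.56 = -83
nΣx² − (Σx)² = 26083.44 − 22770.81 = 3312.63; nΣy² − (Σy)² = 77.12 − 70.56 = 6.56
r = -83 / √(3312.63 × 6.56) = -83 / 147.4139 ≈ -0.563

-0.563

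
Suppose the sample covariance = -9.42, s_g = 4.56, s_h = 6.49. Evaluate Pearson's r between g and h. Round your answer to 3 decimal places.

r = Cov(g,h) / (s_g · s_h) = -9.42 / (4.56 × 6.49)
  = -9.42 / 29.5944 ≈ -0.318

-0.318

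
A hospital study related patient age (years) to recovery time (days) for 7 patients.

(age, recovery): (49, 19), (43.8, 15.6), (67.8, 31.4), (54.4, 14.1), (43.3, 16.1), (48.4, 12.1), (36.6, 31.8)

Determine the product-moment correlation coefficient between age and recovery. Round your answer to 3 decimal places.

n = 7, Σx = 343.3, Σy = 140.1, Σx² = 17432.65, Σy² = 3205.99, Σxy = 6956.89
nΣxy − ΣxΣy = 48698.23 − 48096.33 = 601.9
nΣx² − (Σx)² = 122028.55 − 117854.89 = 4173.66; nΣy² − (Σy)² = 22441.93 − 19628.01 = 2813.92
r = 601.9 / √(4173.66 × 2813.92) = 601.9 / 3427.0024 ≈ 0.176

0.176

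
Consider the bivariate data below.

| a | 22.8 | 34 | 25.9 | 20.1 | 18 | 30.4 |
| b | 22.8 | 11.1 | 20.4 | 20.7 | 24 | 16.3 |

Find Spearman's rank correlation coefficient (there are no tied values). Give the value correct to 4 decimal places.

Rank a: 3, 6, 4, 2, 1, 5
Rank b: 5, 1, 3, 4, 6, 2
d = rank(a) − rank(b): -2, 5, 1, -2, -5, 3; Σd² = 68
ρ = 1 − 6Σd² / [n(n²−1)] = 1 − 6×68 / (6×35) = 1 − 408/210 ≈ -0.9429

-0.9429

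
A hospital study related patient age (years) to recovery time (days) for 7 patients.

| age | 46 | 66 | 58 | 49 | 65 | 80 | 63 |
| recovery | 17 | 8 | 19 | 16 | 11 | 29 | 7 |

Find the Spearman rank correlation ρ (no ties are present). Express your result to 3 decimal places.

-0.036

Rank age: 1, 6, 3, 2, 5, 7, 4
Rank recovery: 5, 2, 6, 4, 3, 7, 1
d = rank(age) − rank(recovery): -4, 4, -3, -2, 2, 0, 3; Σd² = 58
ρ = 1 − 6Σd² / [n(n²−1)] = 1 − 6×58 / (7×48) = 1 − 348/336 ≈ -0.036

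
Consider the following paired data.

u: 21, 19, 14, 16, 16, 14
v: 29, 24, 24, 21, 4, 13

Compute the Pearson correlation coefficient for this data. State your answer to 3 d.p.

n = 6, Σu = 100, Σv = 115, Σu² = 1706, Σv² = 2619, Σuv = 1983
nΣuv − ΣuΣv = 11898 − 11500 = 398
nΣu² − (Σu)² = 10236 − 10000 = 236; nΣv² − (Σv)² = 15714 − 13225 = 2489
r = 398 / √(236 × 2489) = 398 / 766.4229 ≈ 0.519

0.519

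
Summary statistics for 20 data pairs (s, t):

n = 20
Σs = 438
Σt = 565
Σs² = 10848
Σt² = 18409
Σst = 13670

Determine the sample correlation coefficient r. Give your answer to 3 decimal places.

0.739

r = (nΣst − ΣsΣt) / √[(nΣs² − (Σs)²)(nΣt² − (Σt)²)]
Numerator: 20×13670 − 438×565 = 25930
Denominator: √[(216960 − 191844)(368180 − 319225)] = √[25116 × 48955] = 35064.9937
r = 25930 / 35064.9937 ≈ 0.739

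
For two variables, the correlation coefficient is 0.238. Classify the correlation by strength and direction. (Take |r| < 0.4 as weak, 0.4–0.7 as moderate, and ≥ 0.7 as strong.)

weak positive

r = 0.238 > 0 so the relationship is positive.
|r| = 0.238, which falls in the weak range.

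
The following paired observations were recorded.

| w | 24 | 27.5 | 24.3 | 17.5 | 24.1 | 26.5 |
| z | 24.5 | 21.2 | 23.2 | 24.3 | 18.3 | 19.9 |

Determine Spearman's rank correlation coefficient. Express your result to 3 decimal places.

-0.543

Rank w: 2, 6, 4, 1, 3, 5
Rank z: 6, 3, 4, 5, 1, 2
d = rank(w) − rank(z): -4, 3, 0, -4, 2, 3; Σd² = 54
ρ = 1 − 6Σd² / [n(n²−1)] = 1 − 6×54 / (6×35) = 1 − 324/210 ≈ -0.543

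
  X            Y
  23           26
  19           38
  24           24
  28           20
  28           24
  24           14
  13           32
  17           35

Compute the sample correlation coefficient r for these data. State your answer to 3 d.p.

-0.714

n = 8, ΣX = 176, ΣY = 213, ΣX² = 4068, ΣY² = 6117, ΣXY = 4475
nΣXY − ΣXΣY = 35800 − 37488 = -1688
nΣX² − (ΣX)² = 32544 − 30976 = 1568; nΣY² − (ΣY)² = 48936 − 45369 = 3567
r = -1688 / √(1568 × 3567) = -1688 / 2364.9643 ≈ -0.714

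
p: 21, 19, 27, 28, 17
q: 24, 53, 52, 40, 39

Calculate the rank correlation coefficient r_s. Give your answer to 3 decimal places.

Rank p: 3, 2, 4, 5, 1
Rank q: 1, 5, 4, 3, 2
d = rank(p) − rank(q): 2, -3, 0, 2, -1; Σd² = 18
ρ = 1 − 6Σd² / [n(n²−1)] = 1 − 6×18 / (5×24) = 1 − 108/120 ≈ 0.100

0.100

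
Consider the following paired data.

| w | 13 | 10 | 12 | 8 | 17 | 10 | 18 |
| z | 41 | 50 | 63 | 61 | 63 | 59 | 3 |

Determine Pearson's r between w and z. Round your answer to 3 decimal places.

-0.581

n = 7, Σw = 88, Σz = 340, Σw² = 1190, Σz² = 19330, Σwz = 3992
nΣwz − ΣwΣz = 27944 − 29920 = -1976
nΣw² − (Σw)² = 8330 − 7744 = 586; nΣz² − (Σz)² = 135310 − 115600 = 19710
r = -1976 / √(586 × 19710) = -1976 / 3398.5379 ≈ -0.581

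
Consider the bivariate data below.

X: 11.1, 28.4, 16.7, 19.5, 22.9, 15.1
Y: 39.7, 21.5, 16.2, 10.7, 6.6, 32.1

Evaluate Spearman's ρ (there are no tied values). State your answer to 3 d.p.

-0.657

Rank X: 1, 6, 3, 4, 5, 2
Rank Y: 6, 4, 3, 2, 1, 5
d = rank(X) − rank(Y): -5, 2, 0, 2, 4, -3; Σd² = 58
ρ = 1 − 6Σd² / [n(n²−1)] = 1 − 6×58 / (6×35) = 1 − 348/210 ≈ -0.657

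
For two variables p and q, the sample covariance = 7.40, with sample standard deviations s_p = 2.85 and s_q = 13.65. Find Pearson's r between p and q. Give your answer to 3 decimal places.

0.190

r = Cov(p,q) / (s_p · s_q) = 7.40 / (2.85 × 13.65)
  = 7.40 / 38.9025 ≈ 0.190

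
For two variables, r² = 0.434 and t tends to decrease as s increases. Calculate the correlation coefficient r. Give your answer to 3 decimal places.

-0.659

|r| = √0.434 = 0.659
The association is negative, so r = −0.659.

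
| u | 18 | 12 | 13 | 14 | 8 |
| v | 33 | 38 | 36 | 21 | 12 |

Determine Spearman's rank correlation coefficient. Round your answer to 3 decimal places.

0.100

Rank u: 5, 2, 3, 4, 1
Rank v: 3, 5, 4, 2, 1
d = rank(u) − rank(v): 2, -3, -1, 2, 0; Σd² = 18
ρ = 1 − 6Σd² / [n(n²−1)] = 1 − 6×18 / (5×24) = 1 − 108/120 ≈ 0.100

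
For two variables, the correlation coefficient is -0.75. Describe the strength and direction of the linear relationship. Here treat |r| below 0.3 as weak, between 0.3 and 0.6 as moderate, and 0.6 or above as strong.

strong negative

r = -0.75 < 0 so the relationship is negative.
|r| = 0.75, which falls in the strong range.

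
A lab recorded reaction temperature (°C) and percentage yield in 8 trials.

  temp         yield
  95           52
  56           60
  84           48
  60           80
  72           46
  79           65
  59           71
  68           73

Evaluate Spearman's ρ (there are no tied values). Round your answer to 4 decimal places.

-0.5000

Rank temp: 8, 1, 7, 3, 5, 6, 2, 4
Rank yield: 3, 4, 2, 8, 1, 5, 6, 7
d = rank(temp) − rank(yield): 5, -3, 5, -5, 4, 1, -4, -3; Σd² = 126
ρ = 1 − 6Σd² / [n(n²−1)] = 1 − 6×126 / (8×63) = 1 − 756/504 ≈ -0.5000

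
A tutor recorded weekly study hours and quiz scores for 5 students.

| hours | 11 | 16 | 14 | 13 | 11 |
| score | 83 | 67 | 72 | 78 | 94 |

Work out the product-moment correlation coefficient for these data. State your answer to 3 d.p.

n = 5, Σx = 65, Σy = 394, Σx² = 863, Σy² = 31482, Σxy = 5041
nΣxy − ΣxΣy = 25205 − 25610 = -405
nΣx² − (Σx)² = 4315 − 4225 = 90; nΣy² − (Σy)² = 157410 − 155236 = 2174
r = -405 / √(90 × 2174) = -405 / 442.3347 ≈ -0.916

-0.916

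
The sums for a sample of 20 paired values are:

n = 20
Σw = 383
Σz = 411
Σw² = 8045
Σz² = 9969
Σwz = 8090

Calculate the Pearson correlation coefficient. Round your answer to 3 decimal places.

0.211

r = (nΣwz − ΣwΣz) / √[(nΣw² − (Σw)²)(nΣz² − (Σz)²)]
Numerator: 20×8090 − 383×411 = 4387
Denominator: √[(160900 − 146689)(199380 − 168921)] = √[14211 × 30459] = 20805.1159
r = 4387 / 20805.1159 ≈ 0.211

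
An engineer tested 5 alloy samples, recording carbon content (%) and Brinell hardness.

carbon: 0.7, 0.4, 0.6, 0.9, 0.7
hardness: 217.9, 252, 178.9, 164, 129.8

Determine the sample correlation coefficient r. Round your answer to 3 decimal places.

-0.666

n = 5, Σx = 3.3, Σy = 942.6, Σx² = 2.31, Σy² = 186733.66, Σxy = 599.13
nΣxy − ΣxΣy = 2995.65 − 3110.58 = -114.93
nΣx² − (Σx)² = 11.55 − 10.89 = 0.66; nΣy² − (Σy)² = 933668.3 − 888494.76 = 45173.54
r = -114.93 / √(0.66 × 45173.54) = -114.93 / 172.6689 ≈ -0.666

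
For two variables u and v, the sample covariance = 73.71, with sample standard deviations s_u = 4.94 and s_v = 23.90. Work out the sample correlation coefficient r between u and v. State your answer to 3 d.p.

0.624

r = Cov(u,v) / (s_u · s_v) = 73.71 / (4.94 × 23.90)
  = 73.71 / 118.0660 ≈ 0.624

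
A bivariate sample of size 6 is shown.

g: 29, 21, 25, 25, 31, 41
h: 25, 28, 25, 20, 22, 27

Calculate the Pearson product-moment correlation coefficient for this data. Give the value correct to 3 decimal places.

n = 6, Σg = 172, Σh = 147, Σg² = 5174, Σh² = 3647, Σgh = 4227
nΣgh − ΣgΣh = 25362 − 25284 = 78
nΣg² − (Σg)² = 31044 − 29584 = 1460; nΣh² − (Σh)² = 21882 − 21609 = 273
r = 78 / √(1460 × 273) = 78 / 631.3319 ≈ 0.124

0.124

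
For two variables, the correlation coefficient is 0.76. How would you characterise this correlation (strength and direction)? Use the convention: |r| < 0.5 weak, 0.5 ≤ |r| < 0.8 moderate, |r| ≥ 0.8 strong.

r = 0.76 > 0 so the relationship is positive.
|r| = 0.76, which falls in the moderate range.

moderate positive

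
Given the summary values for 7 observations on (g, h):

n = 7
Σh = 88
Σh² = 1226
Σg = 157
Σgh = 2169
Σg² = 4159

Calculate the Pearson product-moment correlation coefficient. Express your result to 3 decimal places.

0.707

r = (nΣgh − ΣgΣh) / √[(nΣg² − (Σg)²)(nΣh² − (Σh)²)]
Numerator: 7×2169 − 157×88 = 1367
Denominator: √[(29113 − 24649)(8582 − 7744)] = √[4464 × 838] = 1934.1231
r = 1367 / 1934.1231 ≈ 0.707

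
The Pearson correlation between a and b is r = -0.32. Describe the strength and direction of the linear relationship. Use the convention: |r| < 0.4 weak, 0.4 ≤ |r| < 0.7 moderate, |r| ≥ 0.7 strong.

r = -0.32 < 0 so the relationship is negative.
|r| = 0.32, which falls in the weak range.

weak negative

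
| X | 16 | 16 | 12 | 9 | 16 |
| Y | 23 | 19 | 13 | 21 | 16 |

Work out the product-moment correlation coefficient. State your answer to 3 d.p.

0.067

n = 5, ΣX = 69, ΣY = 92, ΣX² = 993, ΣY² = 1756, ΣXY = 1273
nΣXY − ΣXΣY = 6365 − 6348 = 17
nΣX² − (ΣX)² = 4965 − 4761 = 204; nΣY² − (ΣY)² = 8780 − 8464 = 316
r = 17 / √(204 × 316) = 17 / 253.8976 ≈ 0.067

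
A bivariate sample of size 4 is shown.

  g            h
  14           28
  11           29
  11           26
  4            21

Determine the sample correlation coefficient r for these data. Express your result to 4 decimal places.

0.9051

n = 4, Σg = 40, Σh = 104, Σg² = 454, Σh² = 2742, Σgh = 1081
nΣgh − ΣgΣh = 4324 − 4160 = 164
nΣg² − (Σg)² = 1816 − 1600 = 216; nΣh² − (Σh)² = 10968 − 10816 = 152
r = 164 / √(216 × 152) = 164 / 181.1960 ≈ 0.9051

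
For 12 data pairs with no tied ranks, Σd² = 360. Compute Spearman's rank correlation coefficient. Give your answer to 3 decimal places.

-0.259

ρ = 1 − 6Σd² / [n(n²−1)] = 1 − 6×360 / (12×143)
  = 1 − 2160/1716 = 1 − 1.2587 ≈ -0.259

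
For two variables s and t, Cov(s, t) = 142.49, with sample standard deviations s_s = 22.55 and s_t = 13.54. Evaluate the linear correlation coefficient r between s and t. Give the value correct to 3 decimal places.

r = Cov(s,t) / (s_s · s_t) = 142.49 / (22.55 × 13.54)
  = 142.49 / 305.3270 ≈ 0.467

0.467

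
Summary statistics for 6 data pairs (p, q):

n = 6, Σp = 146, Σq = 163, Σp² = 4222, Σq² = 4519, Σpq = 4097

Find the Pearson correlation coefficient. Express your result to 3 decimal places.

r = (nΣpq − ΣpΣq) / √[(nΣp² − (Σp)²)(nΣq² − (Σq)²)]
Numerator: 6×4097 − 146×163 = 784
Denominator: √[(25332 − 21316)(27114 − 26569)] = √[4016 × 545] = 1479.4323
r = 784 / 1479.4323 ≈ 0.530

0.530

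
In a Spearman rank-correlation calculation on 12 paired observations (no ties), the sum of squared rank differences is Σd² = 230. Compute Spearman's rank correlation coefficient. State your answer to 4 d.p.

0.1958

ρ = 1 − 6Σd² / [n(n²−1)] = 1 − 6×230 / (12×143)
  = 1 − 1380/1716 = 1 − 0.80420 ≈ 0.1958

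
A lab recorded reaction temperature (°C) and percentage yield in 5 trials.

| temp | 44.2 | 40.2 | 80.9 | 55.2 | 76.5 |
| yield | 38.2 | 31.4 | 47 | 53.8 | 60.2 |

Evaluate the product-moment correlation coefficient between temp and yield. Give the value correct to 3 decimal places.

n = 5, Σx = 297, Σy = 230.6, Σx² = 19013.78, Σy² = 11172.68, Σxy = 14328.08
nΣxy − ΣxΣy = 71640.4 − 68488.2 = 3152.2
nΣx² − (Σx)² = 95068.9 − 88209 = 6859.9; nΣy² − (Σy)² = 55863.4 − 53176.36 = 2687.04
r = 3152.2 / √(6859.9 × 2687.04) = 3152.2 / 4293.3467 ≈ 0.734

0.734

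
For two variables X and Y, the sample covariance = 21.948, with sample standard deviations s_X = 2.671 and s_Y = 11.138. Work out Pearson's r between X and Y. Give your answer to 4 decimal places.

r = Cov(X,Y) / (s_X · s_Y) = 21.948 / (2.671 × 11.138)
  = 21.948 / 29.7496 ≈ 0.7378

0.7378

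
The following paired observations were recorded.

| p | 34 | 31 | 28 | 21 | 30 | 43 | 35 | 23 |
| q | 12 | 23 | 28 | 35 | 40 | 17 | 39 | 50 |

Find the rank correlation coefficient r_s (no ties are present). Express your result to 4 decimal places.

-0.5238

Rank p: 6, 5, 3, 1, 4, 8, 7, 2
Rank q: 1, 3, 4, 5, 7, 2, 6, 8
d = rank(p) − rank(q): 5, 2, -1, -4, -3, 6, 1, -6; Σd² = 128
ρ = 1 − 6Σd² / [n(n²−1)] = 1 − 6×128 / (8×63) = 1 − 768/504 ≈ -0.5238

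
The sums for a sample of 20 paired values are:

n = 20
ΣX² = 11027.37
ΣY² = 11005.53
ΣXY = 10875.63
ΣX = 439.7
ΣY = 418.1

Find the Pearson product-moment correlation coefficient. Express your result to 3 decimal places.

0.959

r = (nΣXY − ΣXΣY) / √[(nΣX² − (ΣX)²)(nΣY² − (ΣY)²)]
Numerator: 20×10875.63 − 439.7×418.1 = 33674.03
Denominator: √[(220547.4 − 193336.09)(220110.6 − 174807.61)] = √[27211.31 × 45302.99] = 35110.5925
r = 33674.03 / 35110.5925 ≈ 0.959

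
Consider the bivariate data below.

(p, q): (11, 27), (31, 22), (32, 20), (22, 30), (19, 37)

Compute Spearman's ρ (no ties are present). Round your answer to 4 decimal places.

-0.7000

Rank p: 1, 4, 5, 3, 2
Rank q: 3, 2, 1, 4, 5
d = rank(p) − rank(q): -2, 2, 4, -1, -3; Σd² = 34
ρ = 1 − 6Σd² / [n(n²−1)] = 1 − 6×34 / (5×24) = 1 − 204/120 ≈ -0.7000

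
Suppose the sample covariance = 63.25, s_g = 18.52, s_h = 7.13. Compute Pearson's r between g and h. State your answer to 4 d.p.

0.4790

r = Cov(g,h) / (s_g · s_h) = 63.25 / (18.52 × 7.13)
  = 63.25 / 132.0476 ≈ 0.4790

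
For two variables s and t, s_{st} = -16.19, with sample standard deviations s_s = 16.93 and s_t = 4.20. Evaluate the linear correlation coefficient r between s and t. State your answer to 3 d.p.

r = Cov(s,t) / (s_s · s_t) = -16.19 / (16.93 × 4.20)
  = -16.19 / 71.1060 ≈ -0.228

-0.228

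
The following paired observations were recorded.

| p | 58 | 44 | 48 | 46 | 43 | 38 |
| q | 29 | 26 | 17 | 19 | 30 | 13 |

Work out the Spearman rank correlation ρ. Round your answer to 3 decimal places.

0.200

Rank p: 6, 3, 5, 4, 2, 1
Rank q: 5, 4, 2, 3, 6, 1
d = rank(p) − rank(q): 1, -1, 3, 1, -4, 0; Σd² = 28
ρ = 1 − 6Σd² / [n(n²−1)] = 1 − 6×28 / (6×35) = 1 − 168/210 ≈ 0.200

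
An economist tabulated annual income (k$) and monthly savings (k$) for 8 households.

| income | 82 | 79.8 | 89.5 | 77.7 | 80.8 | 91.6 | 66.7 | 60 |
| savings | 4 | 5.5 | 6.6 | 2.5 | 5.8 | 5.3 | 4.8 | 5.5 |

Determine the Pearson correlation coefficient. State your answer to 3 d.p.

n = 8, Σx = 628.1, Σy = 40, Σx² = 50107.67, Σy² = 211.08, Σxy = 3156.13
nΣxy − ΣxΣy = 25249.04 − 25124 = 125.04
nΣx² − (Σx)² = 400861.36 − 394509.61 = 6351.75; nΣy² − (Σy)² = 1688.64 − 1600 = 88.64
r = 125.04 / √(6351.75 × 88.64) = 125.04 / 750.3460 ≈ 0.167

0.167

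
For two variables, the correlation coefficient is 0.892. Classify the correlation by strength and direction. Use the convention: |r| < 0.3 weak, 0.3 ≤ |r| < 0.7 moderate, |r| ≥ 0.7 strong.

r = 0.892 > 0 so the relationship is positive.
|r| = 0.892, which falls in the strong range.

strong positive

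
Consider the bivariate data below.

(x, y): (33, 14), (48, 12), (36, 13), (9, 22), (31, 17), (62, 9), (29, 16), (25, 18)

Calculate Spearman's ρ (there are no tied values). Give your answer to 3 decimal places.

-0.976

Rank x: 5, 7, 6, 1, 4, 8, 3, 2
Rank y: 4, 2, 3, 8, 6, 1, 5, 7
d = rank(x) − rank(y): 1, 5, 3, -7, -2, 7, -2, -5; Σd² = 166
ρ = 1 − 6Σd² / [n(n²−1)] = 1 − 6×166 / (8×63) = 1 − 996/504 ≈ -0.976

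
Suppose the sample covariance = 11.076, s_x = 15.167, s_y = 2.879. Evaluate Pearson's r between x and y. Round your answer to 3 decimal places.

r = Cov(x,y) / (s_x · s_y) = 11.076 / (15.167 × 2.879)
  = 11.076 / 43.6658 ≈ 0.254

0.254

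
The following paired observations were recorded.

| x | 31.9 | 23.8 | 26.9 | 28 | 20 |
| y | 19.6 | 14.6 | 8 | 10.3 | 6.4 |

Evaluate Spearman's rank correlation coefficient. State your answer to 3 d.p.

0.700

Rank x: 5, 2, 3, 4, 1
Rank y: 5, 4, 2, 3, 1
d = rank(x) − rank(y): 0, -2, 1, 1, 0; Σd² = 6
ρ = 1 − 6Σd² / [n(n²−1)] = 1 − 6×6 / (5×24) = 1 − 36/120 ≈ 0.700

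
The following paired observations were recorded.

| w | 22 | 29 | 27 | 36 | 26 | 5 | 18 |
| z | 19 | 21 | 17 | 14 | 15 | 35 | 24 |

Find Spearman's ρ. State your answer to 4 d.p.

-0.7500

Rank w: 3, 6, 5, 7, 4, 1, 2
Rank z: 4, 5, 3, 1, 2, 7, 6
d = rank(w) − rank(z): -1, 1, 2, 6, 2, -6, -4; Σd² = 98
ρ = 1 − 6Σd² / [n(n²−1)] = 1 − 6×98 / (7×48) = 1 − 588/336 ≈ -0.7500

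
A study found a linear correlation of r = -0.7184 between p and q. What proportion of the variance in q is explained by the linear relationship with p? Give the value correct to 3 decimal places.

0.516

r² = (-0.7184)² = 0.516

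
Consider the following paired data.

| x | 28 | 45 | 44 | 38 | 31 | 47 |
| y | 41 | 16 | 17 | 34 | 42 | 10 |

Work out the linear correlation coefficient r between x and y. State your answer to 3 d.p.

n = 6, Σx = 233, Σy = 160, Σx² = 9359, Σy² = 5246, Σxy = 5680
nΣxy − ΣxΣy = 34080 − 37280 = -3200
nΣx² − (Σx)² = 56154 − 54289 = 1865; nΣy² − (Σy)² = 31476 − 25600 = 5876
r = -3200 / √(1865 × 5876) = -3200 / 3310.3988 ≈ -0.967

-0.967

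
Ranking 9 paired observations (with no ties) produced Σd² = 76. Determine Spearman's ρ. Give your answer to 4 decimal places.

ρ = 1 − 6Σd² / [n(n²−1)] = 1 − 6×76 / (9×80)
  = 1 − 456/720 = 1 − 0.63333 ≈ 0.3667

0.3667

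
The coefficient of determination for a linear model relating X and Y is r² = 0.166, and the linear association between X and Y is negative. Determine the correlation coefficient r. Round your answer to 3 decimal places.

|r| = √0.166 = 0.407
The association is negative, so r = −0.407.

-0.407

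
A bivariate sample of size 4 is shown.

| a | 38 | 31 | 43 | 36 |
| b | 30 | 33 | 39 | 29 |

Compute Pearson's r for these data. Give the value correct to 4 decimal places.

n = 4, Σa = 148, Σb = 131, Σa² = 5550, Σb² = 4351, Σab = 4884
nΣab − ΣaΣb = 19536 − 19388 = 148
nΣa² − (Σa)² = 22200 − 21904 = 296; nΣb² − (Σb)² = 17404 − 17161 = 243
r = 148 / √(296 × 243) = 148 / 268.1940 ≈ 0.5518

0.5518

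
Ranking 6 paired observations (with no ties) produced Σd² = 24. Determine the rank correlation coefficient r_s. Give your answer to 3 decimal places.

0.314

ρ = 1 − 6Σd² / [n(n²−1)] = 1 − 6×24 / (6×35)
  = 1 − 144/210 = 1 − 0.6857 ≈ 0.314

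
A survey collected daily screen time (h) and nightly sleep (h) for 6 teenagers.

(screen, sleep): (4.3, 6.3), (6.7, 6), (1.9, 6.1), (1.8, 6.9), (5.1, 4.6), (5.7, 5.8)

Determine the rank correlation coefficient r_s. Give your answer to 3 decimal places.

Rank screen: 3, 6, 2, 1, 4, 5
Rank sleep: 5, 3, 4, 6, 1, 2
d = rank(screen) − rank(sleep): -2, 3, -2, -5, 3, 3; Σd² = 60
ρ = 1 − 6Σd² / [n(n²−1)] = 1 − 6×60 / (6×35) = 1 − 360/210 ≈ -0.714

-0.714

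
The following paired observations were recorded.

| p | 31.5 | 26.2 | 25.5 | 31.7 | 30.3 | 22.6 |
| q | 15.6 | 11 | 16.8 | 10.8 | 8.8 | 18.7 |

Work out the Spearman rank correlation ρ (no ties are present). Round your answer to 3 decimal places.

Rank p: 5, 3, 2, 6, 4, 1
Rank q: 4, 3, 5, 2, 1, 6
d = rank(p) − rank(q): 1, 0, -3, 4, 3, -5; Σd² = 60
ρ = 1 − 6Σd² / [n(n²−1)] = 1 − 6×60 / (6×35) = 1 − 360/210 ≈ -0.714

-0.714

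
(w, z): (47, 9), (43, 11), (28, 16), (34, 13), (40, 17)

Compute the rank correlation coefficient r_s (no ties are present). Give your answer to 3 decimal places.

Rank w: 5, 4, 1, 2, 3
Rank z: 1, 2, 4, 3, 5
d = rank(w) − rank(z): 4, 2, -3, -1, -2; Σd² = 34
ρ = 1 − 6Σd² / [n(n²−1)] = 1 − 6×34 / (5×24) = 1 − 204/120 ≈ -0.700

-0.700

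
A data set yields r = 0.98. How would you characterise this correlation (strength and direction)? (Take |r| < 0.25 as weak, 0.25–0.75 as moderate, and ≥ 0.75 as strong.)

strong positive

r = 0.98 > 0 so the relationship is positive.
|r| = 0.98, which falls in the strong range.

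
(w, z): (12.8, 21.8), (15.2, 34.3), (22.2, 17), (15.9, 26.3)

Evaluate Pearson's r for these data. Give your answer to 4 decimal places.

n = 4, Σw = 66.1, Σz = 99.4, Σw² = 1140.53, Σz² = 2632.42, Σwz = 1595.97
nΣwz − ΣwΣz = 6383.88 − 6570.34 = -186.46
nΣw² − (Σw)² = 4562.12 − 4369.21 = 192.91; nΣz² − (Σz)² = 10529.68 − 9880.36 = 649.32
r = -186.46 / √(192.91 × 649.32) = -186.46 / 353.9213 ≈ -0.5268

-0.5268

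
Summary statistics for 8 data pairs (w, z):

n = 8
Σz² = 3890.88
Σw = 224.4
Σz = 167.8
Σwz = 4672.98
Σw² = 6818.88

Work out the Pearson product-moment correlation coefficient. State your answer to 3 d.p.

r = (nΣwz − ΣwΣz) / √[(nΣw² − (Σw)²)(nΣz² − (Σz)²)]
Numerator: 8×4672.98 − 224.4×167.8 = -270.48
Denominator: √[(54551.04 − 50355.36)(31127.04 − 28156.84)] = √[4195.68 × 2970.2] = 3530.1570
r = -270.48 / 3530.1570 ≈ -0.077

-0.077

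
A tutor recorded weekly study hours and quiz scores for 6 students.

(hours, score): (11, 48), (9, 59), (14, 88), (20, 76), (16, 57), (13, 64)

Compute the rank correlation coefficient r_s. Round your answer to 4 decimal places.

Rank hours: 2, 1, 4, 6, 5, 3
Rank score: 1, 3, 6, 5, 2, 4
d = rank(hours) − rank(score): 1, -2, -2, 1, 3, -1; Σd² = 20
ρ = 1 − 6Σd² / [n(n²−1)] = 1 − 6×20 / (6×35) = 1 − 120/210 ≈ 0.4286

0.4286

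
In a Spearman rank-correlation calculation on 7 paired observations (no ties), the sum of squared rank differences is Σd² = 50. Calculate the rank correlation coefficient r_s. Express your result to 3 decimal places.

ρ = 1 − 6Σd² / [n(n²−1)] = 1 − 6×50 / (7×48)
  = 1 − 300/336 = 1 − 0.8929 ≈ 0.107

0.107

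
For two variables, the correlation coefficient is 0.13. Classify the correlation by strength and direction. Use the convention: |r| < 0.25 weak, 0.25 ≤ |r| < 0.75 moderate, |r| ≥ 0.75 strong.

r = 0.13 > 0 so the relationship is positive.
|r| = 0.13, which falls in the weak range.

weak positive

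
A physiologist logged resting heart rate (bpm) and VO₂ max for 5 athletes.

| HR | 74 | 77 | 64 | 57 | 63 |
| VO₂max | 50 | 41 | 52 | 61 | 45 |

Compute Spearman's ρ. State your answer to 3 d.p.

-0.700

Rank HR: 4, 5, 3, 1, 2
Rank VO₂max: 3, 1, 4, 5, 2
d = rank(HR) − rank(VO₂max): 1, 4, -1, -4, 0; Σd² = 34
ρ = 1 − 6Σd² / [n(n²−1)] = 1 − 6×34 / (5×24) = 1 − 204/120 ≈ -0.700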